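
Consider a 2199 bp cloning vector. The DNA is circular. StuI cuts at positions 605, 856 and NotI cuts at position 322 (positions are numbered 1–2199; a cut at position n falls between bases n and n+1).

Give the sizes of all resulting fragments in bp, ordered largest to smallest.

Combined cut positions (sorted): 322, 605, 856.
Circular molecule, 3 cuts → 3 fragments:
  605 − 322 = 283 bp
  856 − 605 = 251 bp
  wrap: 2199 − 856 + 322 = 1665 bp
Sorted largest to smallest: 1665, 283, 251 bp.

1665, 283, 251 bp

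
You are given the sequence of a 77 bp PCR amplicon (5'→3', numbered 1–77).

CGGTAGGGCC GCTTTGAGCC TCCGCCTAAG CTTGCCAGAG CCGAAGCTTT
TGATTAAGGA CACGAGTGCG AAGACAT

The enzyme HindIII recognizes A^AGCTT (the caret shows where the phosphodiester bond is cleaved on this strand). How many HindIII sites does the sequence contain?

2

AAGCTT occurs starting at positions 28, 44.
HindIII cuts at 2 sites.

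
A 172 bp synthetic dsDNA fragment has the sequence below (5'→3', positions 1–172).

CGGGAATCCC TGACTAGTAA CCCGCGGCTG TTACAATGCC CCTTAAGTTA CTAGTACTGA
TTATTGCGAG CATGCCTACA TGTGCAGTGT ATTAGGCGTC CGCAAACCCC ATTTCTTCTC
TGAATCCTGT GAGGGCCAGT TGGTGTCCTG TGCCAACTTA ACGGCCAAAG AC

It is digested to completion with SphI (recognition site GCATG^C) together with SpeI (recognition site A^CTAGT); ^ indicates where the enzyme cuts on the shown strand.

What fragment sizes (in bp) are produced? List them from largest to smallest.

98, 37, 24, 13 bp

The SphI site (GCATGC) starts at position 70.
SphI cuts after base 5 of each site (before the last base), so after position 74.
SpeI sites (ACTAGT) start at positions 13, 50.
SpeI cuts after the first base of each site, so after positions 13, 50.
Combined cut positions: 13, 50, 74.
Linear molecule, 3 cuts → 4 fragments:
  1–13 → 13 bp
  14–50 → 37 bp
  51–74 → 24 bp
  75–172 → 98 bp
Sorted largest to smallest: 98, 37, 24, 13 bp.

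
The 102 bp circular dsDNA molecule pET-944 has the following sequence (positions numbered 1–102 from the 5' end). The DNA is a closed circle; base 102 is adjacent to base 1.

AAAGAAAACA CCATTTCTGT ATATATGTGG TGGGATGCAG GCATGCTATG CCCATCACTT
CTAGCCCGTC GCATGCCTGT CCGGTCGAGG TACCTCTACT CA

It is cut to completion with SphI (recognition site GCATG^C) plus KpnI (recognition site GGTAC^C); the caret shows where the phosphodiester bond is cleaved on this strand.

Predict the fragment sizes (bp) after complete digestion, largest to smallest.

SphI sites (GCATGC) start at positions 41, 71.
SphI cuts after base 5 of each site (before the last base), so after positions 45, 75.
The KpnI site (GGTACC) starts at position 89.
KpnI cuts after base 5 of each site (before the last base), so after position 93.
Combined cut positions: 45, 75, 93.
Circular molecule, 3 cuts → 3 fragments:
  46–75 → 30 bp
  76–93 → 18 bp
  94–102 then 1–45 → 9 + 45 = 54 bp
Sorted largest to smallest: 54, 30, 18 bp.

54, 30, 18 bp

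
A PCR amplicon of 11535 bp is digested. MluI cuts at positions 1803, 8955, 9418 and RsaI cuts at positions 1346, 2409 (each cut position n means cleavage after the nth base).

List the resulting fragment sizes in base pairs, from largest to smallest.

Combined cut positions (sorted): 1346, 1803, 2409, 8955, 9418.
Linear molecule, 5 cuts → 6 fragments:
  1346 − 0 = 1346 bp
  1803 − 1346 = 457 bp
  2409 − 1803 = 606 bp
  8955 − 2409 = 6546 bp
  9418 − 8955 = 463 bp
  11535 − 9418 = 2117 bp
Sorted largest to smallest: 6546, 2117, 1346, 606, 463, 457 bp.

6546, 2117, 1346, 606, 463, 457 bp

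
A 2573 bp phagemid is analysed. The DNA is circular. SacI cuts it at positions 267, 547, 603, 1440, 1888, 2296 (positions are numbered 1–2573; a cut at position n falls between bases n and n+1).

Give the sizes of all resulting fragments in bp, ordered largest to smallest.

837, 544, 448, 408, 280, 56 bp

Circular molecule, 6 cuts → 6 fragments:
  547 − 267 = 280 bp
  603 − 547 = 56 bp
  1440 − 603 = 837 bp
  1888 − 1440 = 448 bp
  2296 − 1888 = 408 bp
  wrap: 2573 − 2296 + 267 = 544 bp
Sorted largest to smallest: 837, 544, 448, 408, 280, 56 bp.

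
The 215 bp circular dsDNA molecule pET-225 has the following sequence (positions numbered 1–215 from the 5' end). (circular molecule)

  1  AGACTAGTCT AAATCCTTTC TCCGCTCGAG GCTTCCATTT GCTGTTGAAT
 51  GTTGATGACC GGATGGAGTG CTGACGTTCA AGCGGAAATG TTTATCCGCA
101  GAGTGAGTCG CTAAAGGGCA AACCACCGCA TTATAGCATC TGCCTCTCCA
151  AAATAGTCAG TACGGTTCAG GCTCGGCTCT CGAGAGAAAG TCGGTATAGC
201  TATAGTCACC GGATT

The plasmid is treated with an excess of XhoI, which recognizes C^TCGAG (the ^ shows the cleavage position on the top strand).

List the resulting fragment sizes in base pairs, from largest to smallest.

154, 61 bp

XhoI sites (CTCGAG) start at positions 25, 179.
XhoI cuts after the first base of each site, so after positions 25, 179.
Circular molecule, 2 cuts → 2 fragments:
  26–179 → 154 bp
  180–215 then 1–25 → 36 + 25 = 61 bp
Sorted largest to smallest: 154, 61 bp.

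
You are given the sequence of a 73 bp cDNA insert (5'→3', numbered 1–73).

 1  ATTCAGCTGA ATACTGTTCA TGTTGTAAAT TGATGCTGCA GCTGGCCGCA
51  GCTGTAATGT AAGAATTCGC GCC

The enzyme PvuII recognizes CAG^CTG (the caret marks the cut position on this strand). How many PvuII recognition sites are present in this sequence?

3

CAGCTG occurs starting at positions 4, 39, 49.
PvuII cuts at 3 sites.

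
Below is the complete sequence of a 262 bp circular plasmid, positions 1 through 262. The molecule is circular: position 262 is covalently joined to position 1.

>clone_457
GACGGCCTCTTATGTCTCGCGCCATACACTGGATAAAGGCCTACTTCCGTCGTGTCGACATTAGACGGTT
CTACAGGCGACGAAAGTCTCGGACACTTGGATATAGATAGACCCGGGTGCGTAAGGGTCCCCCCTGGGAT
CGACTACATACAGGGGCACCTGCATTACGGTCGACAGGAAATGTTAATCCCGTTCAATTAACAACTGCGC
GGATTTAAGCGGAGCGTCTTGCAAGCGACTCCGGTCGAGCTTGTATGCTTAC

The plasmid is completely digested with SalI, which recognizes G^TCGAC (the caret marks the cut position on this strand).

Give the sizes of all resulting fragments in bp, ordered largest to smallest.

146, 116 bp

SalI sites (GTCGAC) start at positions 54, 170.
SalI cuts after the first base of each site, so after positions 54, 170.
Circular molecule, 2 cuts → 2 fragments:
  55–170 → 116 bp
  171–262 then 1–54 → 92 + 54 = 146 bp
Sorted largest to smallest: 146, 116 bp.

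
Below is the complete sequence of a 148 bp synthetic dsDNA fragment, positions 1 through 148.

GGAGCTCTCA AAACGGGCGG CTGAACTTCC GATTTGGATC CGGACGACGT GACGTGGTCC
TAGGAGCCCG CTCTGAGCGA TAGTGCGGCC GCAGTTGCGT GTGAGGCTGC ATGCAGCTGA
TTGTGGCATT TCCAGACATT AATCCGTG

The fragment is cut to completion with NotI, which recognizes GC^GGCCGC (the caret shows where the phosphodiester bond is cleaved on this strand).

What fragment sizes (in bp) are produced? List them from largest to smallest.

The NotI site (GCGGCCGC) starts at position 85.
NotI cuts after base 2 of each site, so after position 86.
Linear molecule, 1 cut → 2 fragments:
  1–86 → 86 bp
  87–148 → 62 bp
Sorted largest to smallest: 86, 62 bp.

86, 62 bp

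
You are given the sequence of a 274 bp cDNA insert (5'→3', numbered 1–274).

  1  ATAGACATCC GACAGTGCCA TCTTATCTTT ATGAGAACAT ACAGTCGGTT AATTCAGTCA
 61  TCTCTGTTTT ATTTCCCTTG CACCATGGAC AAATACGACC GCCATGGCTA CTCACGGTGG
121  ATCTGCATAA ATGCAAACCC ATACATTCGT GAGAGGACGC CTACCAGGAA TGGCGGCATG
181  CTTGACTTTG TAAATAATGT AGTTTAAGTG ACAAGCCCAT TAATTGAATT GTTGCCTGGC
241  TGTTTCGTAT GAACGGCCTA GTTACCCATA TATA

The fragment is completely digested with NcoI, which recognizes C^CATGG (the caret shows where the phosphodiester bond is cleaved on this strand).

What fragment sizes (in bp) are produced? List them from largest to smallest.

172, 83, 19 bp

NcoI sites (CCATGG) start at positions 83, 102.
NcoI cuts after the first base of each site, so after positions 83, 102.
Linear molecule, 2 cuts → 3 fragments:
  1–83 → 83 bp
  84–102 → 19 bp
  103–274 → 172 bp
Sorted largest to smallest: 172, 83, 19 bp.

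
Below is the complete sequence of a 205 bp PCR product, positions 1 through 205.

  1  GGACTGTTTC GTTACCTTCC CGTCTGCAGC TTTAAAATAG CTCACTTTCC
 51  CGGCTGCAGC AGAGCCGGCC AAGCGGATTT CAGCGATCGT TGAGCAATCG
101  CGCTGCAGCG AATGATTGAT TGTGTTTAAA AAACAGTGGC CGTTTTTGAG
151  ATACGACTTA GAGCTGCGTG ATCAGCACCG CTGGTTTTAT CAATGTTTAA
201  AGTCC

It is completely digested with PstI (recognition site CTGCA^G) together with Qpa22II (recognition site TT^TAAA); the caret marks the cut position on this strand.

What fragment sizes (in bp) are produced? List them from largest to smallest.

PstI sites (CTGCAG) start at positions 24, 54, 103.
PstI cuts after base 5 of each site (before the last base), so after positions 28, 58, 107.
Qpa22II sites (TTTAAA) start at positions 31, 125, 196.
Qpa22II cuts after base 2 of each site, so after positions 32, 126, 197.
Combined cut positions: 28, 32, 58, 107, 126, 197.
Linear molecule, 6 cuts → 7 fragments:
  1–28 → 28 bp
  29–32 → 4 bp
  33–58 → 26 bp
  59–107 → 49 bp
  108–126 → 19 bp
  127–197 → 71 bp
  198–205 → 8 bp
Sorted largest to smallest: 71, 49, 28, 26, 19, 8, 4 bp.

71, 49, 28, 26, 19, 8, 4 bp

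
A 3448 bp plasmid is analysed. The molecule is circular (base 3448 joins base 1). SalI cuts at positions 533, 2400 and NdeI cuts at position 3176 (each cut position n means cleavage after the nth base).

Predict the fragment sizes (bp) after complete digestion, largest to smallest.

1867, 805, 776 bp

Combined cut positions (sorted): 533, 2400, 3176.
Circular molecule, 3 cuts → 3 fragments:
  2400 − 533 = 1867 bp
  3176 − 2400 = 776 bp
  wrap: 3448 − 3176 + 533 = 805 bp
Sorted largest to smallest: 1867, 805, 776 bp.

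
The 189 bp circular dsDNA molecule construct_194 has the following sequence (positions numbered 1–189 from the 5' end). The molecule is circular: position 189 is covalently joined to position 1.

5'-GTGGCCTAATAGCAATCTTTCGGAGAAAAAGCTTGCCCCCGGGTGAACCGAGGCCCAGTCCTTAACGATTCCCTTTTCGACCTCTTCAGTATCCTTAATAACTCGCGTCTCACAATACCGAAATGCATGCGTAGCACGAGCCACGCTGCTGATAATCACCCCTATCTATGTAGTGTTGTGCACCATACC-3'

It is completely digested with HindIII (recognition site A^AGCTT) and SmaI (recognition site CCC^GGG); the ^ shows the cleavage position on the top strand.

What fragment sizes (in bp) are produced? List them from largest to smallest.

The HindIII site (AAGCTT) starts at position 29.
HindIII cuts after the first base of each site, so after position 29.
The SmaI site (CCCGGG) starts at position 38.
SmaI cuts after base 3 of each site, so after position 40.
Combined cut positions: 29, 40.
Circular molecule, 2 cuts → 2 fragments:
  30–40 → 11 bp
  41–189 then 1–29 → 149 + 29 = 178 bp
Sorted largest to smallest: 178, 11 bp.

178, 11 bp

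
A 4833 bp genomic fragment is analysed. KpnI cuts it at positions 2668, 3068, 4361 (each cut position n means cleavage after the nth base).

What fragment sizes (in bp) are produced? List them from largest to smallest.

Linear molecule, 3 cuts → 4 fragments:
  2668 − 0 = 2668 bp
  3068 − 2668 = 400 bp
  4361 − 3068 = 1293 bp
  4833 − 4361 = 472 bp
Sorted largest to smallest: 2668, 1293, 472, 400 bp.

2668, 1293, 472, 400 bp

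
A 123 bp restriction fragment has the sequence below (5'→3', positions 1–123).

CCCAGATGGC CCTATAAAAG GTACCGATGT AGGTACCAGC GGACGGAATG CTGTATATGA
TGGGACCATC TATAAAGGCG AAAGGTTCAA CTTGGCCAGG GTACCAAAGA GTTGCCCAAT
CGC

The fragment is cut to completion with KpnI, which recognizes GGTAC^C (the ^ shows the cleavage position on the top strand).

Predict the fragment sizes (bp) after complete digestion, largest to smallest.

68, 24, 19, 12 bp

KpnI sites (GGTACC) start at positions 20, 32, 100.
KpnI cuts after base 5 of each site (before the last base), so after positions 24, 36, 104.
Linear molecule, 3 cuts → 4 fragments:
  1–24 → 24 bp
  25–36 → 12 bp
  37–104 → 68 bp
  105–123 → 19 bp
Sorted largest to smallest: 68, 24, 19, 12 bp.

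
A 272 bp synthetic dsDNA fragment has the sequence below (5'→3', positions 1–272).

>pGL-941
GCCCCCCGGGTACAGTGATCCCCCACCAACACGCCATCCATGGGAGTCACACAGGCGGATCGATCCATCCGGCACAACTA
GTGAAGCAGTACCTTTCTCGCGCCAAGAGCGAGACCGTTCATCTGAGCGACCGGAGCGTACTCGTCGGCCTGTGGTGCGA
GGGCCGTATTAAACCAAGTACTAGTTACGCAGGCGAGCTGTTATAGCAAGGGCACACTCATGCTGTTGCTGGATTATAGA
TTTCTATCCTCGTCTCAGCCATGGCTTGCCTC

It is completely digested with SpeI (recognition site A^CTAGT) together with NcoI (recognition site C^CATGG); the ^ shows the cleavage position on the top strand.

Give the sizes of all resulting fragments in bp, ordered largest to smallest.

SpeI sites (ACTAGT) start at positions 77, 180.
SpeI cuts after the first base of each site, so after positions 77, 180.
NcoI sites (CCATGG) start at positions 38, 259.
NcoI cuts after the first base of each site, so after positions 38, 259.
Combined cut positions: 38, 77, 180, 259.
Linear molecule, 4 cuts → 5 fragments:
  1–38 → 38 bp
  39–77 → 39 bp
  78–180 → 103 bp
  181–259 → 79 bp
  260–272 → 13 bp
Sorted largest to smallest: 103, 79, 39, 38, 13 bp.

103, 79, 39, 38, 13 bp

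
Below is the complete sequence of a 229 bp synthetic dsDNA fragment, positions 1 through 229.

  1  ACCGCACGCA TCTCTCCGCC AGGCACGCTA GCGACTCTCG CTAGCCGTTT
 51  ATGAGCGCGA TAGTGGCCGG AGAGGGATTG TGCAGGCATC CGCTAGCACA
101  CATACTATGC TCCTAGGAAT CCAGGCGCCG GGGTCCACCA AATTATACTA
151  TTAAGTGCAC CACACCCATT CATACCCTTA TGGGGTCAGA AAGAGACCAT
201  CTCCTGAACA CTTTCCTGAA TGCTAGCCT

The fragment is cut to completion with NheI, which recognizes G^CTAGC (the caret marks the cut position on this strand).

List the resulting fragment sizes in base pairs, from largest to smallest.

130, 52, 27, 13, 7 bp

NheI sites (GCTAGC) start at positions 27, 40, 92, 222.
NheI cuts after the first base of each site, so after positions 27, 40, 92, 222.
Linear molecule, 4 cuts → 5 fragments:
  1–27 → 27 bp
  28–40 → 13 bp
  41–92 → 52 bp
  93–222 → 130 bp
  223–229 → 7 bp
Sorted largest to smallest: 130, 52, 27, 13, 7 bp.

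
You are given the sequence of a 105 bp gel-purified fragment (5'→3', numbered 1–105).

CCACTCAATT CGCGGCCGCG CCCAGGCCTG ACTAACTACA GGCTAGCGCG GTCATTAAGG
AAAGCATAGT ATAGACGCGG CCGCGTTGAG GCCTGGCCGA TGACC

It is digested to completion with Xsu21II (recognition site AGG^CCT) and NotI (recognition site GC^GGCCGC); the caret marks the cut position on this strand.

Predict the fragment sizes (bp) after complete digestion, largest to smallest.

52, 14, 13, 13, 13 bp

Xsu21II sites (AGGCCT) start at positions 24, 89.
Xsu21II cuts after base 3 of each site, so after positions 26, 91.
NotI sites (GCGGCCGC) start at positions 12, 77.
NotI cuts after base 2 of each site, so after positions 13, 78.
Combined cut positions: 13, 26, 78, 91.
Linear molecule, 4 cuts → 5 fragments:
  1–13 → 13 bp
  14–26 → 13 bp
  27–78 → 52 bp
  79–91 → 13 bp
  92–105 → 14 bp
Sorted largest to smallest: 52, 14, 13, 13, 13 bp.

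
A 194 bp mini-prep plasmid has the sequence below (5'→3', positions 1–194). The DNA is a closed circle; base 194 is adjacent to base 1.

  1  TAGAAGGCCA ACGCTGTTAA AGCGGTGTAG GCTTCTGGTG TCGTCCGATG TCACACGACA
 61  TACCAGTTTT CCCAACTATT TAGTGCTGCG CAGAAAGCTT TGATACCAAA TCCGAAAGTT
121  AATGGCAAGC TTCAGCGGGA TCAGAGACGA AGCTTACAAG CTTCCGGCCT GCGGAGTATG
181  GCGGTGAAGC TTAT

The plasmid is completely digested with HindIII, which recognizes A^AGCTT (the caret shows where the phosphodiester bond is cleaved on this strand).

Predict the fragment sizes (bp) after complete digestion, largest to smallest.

HindIII sites (AAGCTT) start at positions 95, 127, 150, 158, 187.
HindIII cuts after the first base of each site, so after positions 95, 127, 150, 158, 187.
Circular molecule, 5 cuts → 5 fragments:
  96–127 → 32 bp
  128–150 → 23 bp
  151–158 → 8 bp
  159–187 → 29 bp
  188–194 then 1–95 → 7 + 95 = 102 bp
Sorted largest to smallest: 102, 32, 29, 23, 8 bp.

102, 32, 29, 23, 8 bp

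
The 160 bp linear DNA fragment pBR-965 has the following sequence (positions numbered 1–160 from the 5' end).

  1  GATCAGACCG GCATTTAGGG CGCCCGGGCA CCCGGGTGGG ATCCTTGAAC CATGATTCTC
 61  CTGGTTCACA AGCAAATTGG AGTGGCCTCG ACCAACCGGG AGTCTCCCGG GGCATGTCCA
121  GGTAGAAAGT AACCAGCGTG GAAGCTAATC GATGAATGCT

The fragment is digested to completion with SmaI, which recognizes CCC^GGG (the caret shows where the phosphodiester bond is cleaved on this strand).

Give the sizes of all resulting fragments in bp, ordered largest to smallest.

75, 52, 25, 8 bp

SmaI sites (CCCGGG) start at positions 23, 31, 106.
SmaI cuts after base 3 of each site, so after positions 25, 33, 108.
Linear molecule, 3 cuts → 4 fragments:
  1–25 → 25 bp
  26–33 → 8 bp
  34–108 → 75 bp
  109–160 → 52 bp
Sorted largest to smallest: 75, 52, 25, 8 bp.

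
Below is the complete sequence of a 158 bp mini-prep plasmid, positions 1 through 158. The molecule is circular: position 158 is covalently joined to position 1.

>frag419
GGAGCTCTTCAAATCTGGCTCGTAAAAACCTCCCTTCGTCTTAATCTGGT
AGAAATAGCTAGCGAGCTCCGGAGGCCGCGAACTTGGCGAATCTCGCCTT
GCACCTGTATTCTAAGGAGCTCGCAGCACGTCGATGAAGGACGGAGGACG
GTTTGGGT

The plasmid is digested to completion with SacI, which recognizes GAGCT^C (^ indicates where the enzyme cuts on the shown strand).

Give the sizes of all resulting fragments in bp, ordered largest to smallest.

62, 53, 43 bp

SacI sites (GAGCTC) start at positions 2, 64, 117.
SacI cuts after base 5 of each site (before the last base), so after positions 6, 68, 121.
Circular molecule, 3 cuts → 3 fragments:
  7–68 → 62 bp
  69–121 → 53 bp
  122–158 then 1–6 → 37 + 6 = 43 bp
Sorted largest to smallest: 62, 53, 43 bp.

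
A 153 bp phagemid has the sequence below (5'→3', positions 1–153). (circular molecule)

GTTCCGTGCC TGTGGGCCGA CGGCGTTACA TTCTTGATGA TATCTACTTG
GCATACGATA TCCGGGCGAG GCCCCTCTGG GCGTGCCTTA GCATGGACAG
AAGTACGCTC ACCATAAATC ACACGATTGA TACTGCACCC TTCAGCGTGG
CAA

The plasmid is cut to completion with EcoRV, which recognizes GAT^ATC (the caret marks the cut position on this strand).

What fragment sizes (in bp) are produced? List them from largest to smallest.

135, 18 bp

EcoRV sites (GATATC) start at positions 39, 57.
EcoRV cuts after base 3 of each site, so after positions 41, 59.
Circular molecule, 2 cuts → 2 fragments:
  42–59 → 18 bp
  60–153 then 1–41 → 94 + 41 = 135 bp
Sorted largest to smallest: 135, 18 bp.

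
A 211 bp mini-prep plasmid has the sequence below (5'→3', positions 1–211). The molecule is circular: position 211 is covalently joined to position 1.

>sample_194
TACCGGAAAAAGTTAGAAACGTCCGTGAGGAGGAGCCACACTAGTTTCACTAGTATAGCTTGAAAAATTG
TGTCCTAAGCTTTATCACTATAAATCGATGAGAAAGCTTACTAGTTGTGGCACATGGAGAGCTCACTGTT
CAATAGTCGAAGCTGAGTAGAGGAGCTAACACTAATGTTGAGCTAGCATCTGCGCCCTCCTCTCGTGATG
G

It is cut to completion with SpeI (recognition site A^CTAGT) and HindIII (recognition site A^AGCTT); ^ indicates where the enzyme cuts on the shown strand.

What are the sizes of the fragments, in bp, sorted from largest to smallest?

141, 28, 27, 9, 6 bp

SpeI sites (ACTAGT) start at positions 40, 49, 110.
SpeI cuts after the first base of each site, so after positions 40, 49, 110.
HindIII sites (AAGCTT) start at positions 77, 104.
HindIII cuts after the first base of each site, so after positions 77, 104.
Combined cut positions: 40, 49, 77, 104, 110.
Circular molecule, 5 cuts → 5 fragments:
  41–49 → 9 bp
  50–77 → 28 bp
  78–104 → 27 bp
  105–110 → 6 bp
  111–211 then 1–40 → 101 + 40 = 141 bp
Sorted largest to smallest: 141, 28, 27, 9, 6 bp.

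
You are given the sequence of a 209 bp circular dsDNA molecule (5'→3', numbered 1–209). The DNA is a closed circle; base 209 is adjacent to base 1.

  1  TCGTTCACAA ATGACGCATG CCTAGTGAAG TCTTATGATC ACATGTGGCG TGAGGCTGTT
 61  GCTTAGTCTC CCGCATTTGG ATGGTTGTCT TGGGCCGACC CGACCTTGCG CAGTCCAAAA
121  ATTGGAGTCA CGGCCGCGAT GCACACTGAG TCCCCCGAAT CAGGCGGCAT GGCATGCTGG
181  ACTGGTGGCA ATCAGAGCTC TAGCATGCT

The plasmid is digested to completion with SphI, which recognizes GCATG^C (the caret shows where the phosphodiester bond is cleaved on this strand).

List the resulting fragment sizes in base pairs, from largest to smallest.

SphI sites (GCATGC) start at positions 16, 172, 203.
SphI cuts after base 5 of each site (before the last base), so after positions 20, 176, 207.
Circular molecule, 3 cuts → 3 fragments:
  21–176 → 156 bp
  177–207 → 31 bp
  208–209 then 1–20 → 2 + 20 = 22 bp
Sorted largest to smallest: 156, 31, 22 bp.

156, 31, 22 bp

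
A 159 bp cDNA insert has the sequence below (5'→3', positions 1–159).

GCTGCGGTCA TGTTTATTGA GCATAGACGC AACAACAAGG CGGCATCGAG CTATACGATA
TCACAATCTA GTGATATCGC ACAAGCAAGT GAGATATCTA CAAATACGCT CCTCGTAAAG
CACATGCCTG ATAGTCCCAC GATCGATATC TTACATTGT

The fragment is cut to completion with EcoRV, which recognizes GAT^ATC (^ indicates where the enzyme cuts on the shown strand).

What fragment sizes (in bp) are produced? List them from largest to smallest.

59, 52, 20, 16, 12 bp

EcoRV sites (GATATC) start at positions 57, 73, 93, 145.
EcoRV cuts after base 3 of each site, so after positions 59, 75, 95, 147.
Linear molecule, 4 cuts → 5 fragments:
  1–59 → 59 bp
  60–75 → 16 bp
  76–95 → 20 bp
  96–147 → 52 bp
  148–159 → 12 bp
Sorted largest to smallest: 59, 52, 20, 16, 12 bp.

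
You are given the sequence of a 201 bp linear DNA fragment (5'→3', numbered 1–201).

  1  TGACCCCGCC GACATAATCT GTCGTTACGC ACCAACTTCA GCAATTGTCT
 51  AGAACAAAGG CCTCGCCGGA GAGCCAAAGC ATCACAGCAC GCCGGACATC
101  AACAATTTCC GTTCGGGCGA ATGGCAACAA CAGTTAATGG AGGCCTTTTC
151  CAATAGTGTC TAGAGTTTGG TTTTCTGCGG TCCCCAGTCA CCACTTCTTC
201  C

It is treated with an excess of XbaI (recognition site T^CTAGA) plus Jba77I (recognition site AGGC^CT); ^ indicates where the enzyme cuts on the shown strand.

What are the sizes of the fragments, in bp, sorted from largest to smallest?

83, 48, 42, 15, 13 bp

XbaI sites (TCTAGA) start at positions 48, 159.
XbaI cuts after the first base of each site, so after positions 48, 159.
Jba77I sites (AGGCCT) start at positions 58, 141.
Jba77I cuts after base 4 of each site, so after positions 61, 144.
Combined cut positions: 48, 61, 144, 159.
Linear molecule, 4 cuts → 5 fragments:
  1–48 → 48 bp
  49–61 → 13 bp
  62–144 → 83 bp
  145–159 → 15 bp
  160–201 → 42 bp
Sorted largest to smallest: 83, 48, 42, 15, 13 bp.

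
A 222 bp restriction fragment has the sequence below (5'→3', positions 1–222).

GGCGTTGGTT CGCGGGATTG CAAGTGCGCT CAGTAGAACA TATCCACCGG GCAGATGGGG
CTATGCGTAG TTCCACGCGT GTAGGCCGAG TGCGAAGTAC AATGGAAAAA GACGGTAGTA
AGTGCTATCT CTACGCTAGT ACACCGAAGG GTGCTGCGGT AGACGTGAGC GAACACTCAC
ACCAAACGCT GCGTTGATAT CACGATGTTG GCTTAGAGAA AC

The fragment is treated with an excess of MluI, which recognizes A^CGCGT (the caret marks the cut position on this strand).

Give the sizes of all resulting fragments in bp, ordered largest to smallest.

147, 75 bp

The MluI site (ACGCGT) starts at position 75.
MluI cuts after the first base of each site, so after position 75.
Linear molecule, 1 cut → 2 fragments:
  1–75 → 75 bp
  76–222 → 147 bp
Sorted largest to smallest: 147, 75 bp.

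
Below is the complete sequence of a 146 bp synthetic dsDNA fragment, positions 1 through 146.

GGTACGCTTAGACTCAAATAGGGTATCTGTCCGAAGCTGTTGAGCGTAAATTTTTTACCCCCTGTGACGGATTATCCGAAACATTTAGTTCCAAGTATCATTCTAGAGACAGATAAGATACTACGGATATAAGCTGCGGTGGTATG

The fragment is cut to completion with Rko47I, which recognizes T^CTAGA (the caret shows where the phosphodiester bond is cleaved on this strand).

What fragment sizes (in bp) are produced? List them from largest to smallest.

102, 44 bp

The Rko47I site (TCTAGA) starts at position 102.
Rko47I cuts after the first base of each site, so after position 102.
Linear molecule, 1 cut → 2 fragments:
  1–102 → 102 bp
  103–146 → 44 bp
Sorted largest to smallest: 102, 44 bp.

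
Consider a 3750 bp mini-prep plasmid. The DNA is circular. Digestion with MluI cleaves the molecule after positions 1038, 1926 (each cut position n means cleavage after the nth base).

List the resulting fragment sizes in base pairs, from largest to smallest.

2862, 888 bp

Circular molecule, 2 cuts → 2 fragments:
  1926 − 1038 = 888 bp
  wrap: 3750 − 1926 + 1038 = 2862 bp
Sorted largest to smallest: 2862, 888 bp.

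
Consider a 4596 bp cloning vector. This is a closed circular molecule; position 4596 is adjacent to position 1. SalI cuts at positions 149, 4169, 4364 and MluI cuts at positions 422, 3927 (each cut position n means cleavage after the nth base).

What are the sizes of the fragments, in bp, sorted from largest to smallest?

Combined cut positions (sorted): 149, 422, 3927, 4169, 4364.
Circular molecule, 5 cuts → 5 fragments:
  422 − 149 = 273 bp
  3927 − 422 = 3505 bp
  4169 − 3927 = 242 bp
  4364 − 4169 = 195 bp
  wrap: 4596 − 4364 + 149 = 381 bp
Sorted largest to smallest: 3505, 381, 273, 242, 195 bp.

3505, 381, 273, 242, 195 bp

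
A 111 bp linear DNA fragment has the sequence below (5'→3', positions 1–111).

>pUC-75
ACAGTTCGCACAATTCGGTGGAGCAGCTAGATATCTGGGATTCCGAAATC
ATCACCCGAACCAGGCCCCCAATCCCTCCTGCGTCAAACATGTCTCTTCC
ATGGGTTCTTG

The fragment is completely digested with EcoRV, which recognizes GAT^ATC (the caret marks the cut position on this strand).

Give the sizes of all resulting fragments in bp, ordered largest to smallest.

The EcoRV site (GATATC) starts at position 30.
EcoRV cuts after base 3 of each site, so after position 32.
Linear molecule, 1 cut → 2 fragments:
  1–32 → 32 bp
  33–111 → 79 bp
Sorted largest to smallest: 79, 32 bp.

79, 32 bp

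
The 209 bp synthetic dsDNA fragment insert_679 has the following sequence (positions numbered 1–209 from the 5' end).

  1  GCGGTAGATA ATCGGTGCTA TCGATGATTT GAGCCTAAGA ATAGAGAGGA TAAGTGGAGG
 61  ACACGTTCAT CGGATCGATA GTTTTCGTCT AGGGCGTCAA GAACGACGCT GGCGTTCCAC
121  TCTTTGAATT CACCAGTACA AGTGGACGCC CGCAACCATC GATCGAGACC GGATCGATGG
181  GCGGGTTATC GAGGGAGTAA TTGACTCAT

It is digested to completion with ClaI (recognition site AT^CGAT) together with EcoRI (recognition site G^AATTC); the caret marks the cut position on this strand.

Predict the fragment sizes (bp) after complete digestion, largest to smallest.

ClaI sites (ATCGAT) start at positions 20, 74, 158, 173.
ClaI cuts after base 2 of each site, so after positions 21, 75, 159, 174.
The EcoRI site (GAATTC) starts at position 126.
EcoRI cuts after the first base of each site, so after position 126.
Combined cut positions: 21, 75, 126, 159, 174.
Linear molecule, 5 cuts → 6 fragments:
  1–21 → 21 bp
  22–75 → 54 bp
  76–126 → 51 bp
  127–159 → 33 bp
  160–174 → 15 bp
  175–209 → 35 bp
Sorted largest to smallest: 54, 51, 35, 33, 21, 15 bp.

54, 51, 35, 33, 21, 15 bp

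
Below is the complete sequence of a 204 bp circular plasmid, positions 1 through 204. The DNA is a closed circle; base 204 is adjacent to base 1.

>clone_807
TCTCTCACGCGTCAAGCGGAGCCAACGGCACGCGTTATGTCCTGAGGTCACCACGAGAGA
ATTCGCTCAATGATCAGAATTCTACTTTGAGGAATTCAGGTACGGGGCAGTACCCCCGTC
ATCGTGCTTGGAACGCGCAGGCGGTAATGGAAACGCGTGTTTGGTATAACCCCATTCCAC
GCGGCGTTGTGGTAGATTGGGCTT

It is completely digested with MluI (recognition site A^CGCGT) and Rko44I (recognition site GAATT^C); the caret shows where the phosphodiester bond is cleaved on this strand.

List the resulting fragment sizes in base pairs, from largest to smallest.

58, 57, 33, 23, 18, 15 bp

MluI sites (ACGCGT) start at positions 7, 30, 153.
MluI cuts after the first base of each site, so after positions 7, 30, 153.
Rko44I sites (GAATTC) start at positions 59, 77, 92.
Rko44I cuts after base 5 of each site (before the last base), so after positions 63, 81, 96.
Combined cut positions: 7, 30, 63, 81, 96, 153.
Circular molecule, 6 cuts → 6 fragments:
  8–30 → 23 bp
  31–63 → 33 bp
  64–81 → 18 bp
  82–96 → 15 bp
  97–153 → 57 bp
  154–204 then 1–7 → 51 + 7 = 58 bp
Sorted largest to smallest: 58, 57, 33, 23, 18, 15 bp.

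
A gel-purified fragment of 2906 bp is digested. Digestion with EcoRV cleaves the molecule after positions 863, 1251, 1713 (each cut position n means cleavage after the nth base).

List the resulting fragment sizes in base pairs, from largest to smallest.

Linear molecule, 3 cuts → 4 fragments:
  863 − 0 = 863 bp
  1251 − 863 = 388 bp
  1713 − 1251 = 462 bp
  2906 − 1713 = 1193 bp
Sorted largest to smallest: 1193, 863, 462, 388 bp.

1193, 863, 462, 388 bp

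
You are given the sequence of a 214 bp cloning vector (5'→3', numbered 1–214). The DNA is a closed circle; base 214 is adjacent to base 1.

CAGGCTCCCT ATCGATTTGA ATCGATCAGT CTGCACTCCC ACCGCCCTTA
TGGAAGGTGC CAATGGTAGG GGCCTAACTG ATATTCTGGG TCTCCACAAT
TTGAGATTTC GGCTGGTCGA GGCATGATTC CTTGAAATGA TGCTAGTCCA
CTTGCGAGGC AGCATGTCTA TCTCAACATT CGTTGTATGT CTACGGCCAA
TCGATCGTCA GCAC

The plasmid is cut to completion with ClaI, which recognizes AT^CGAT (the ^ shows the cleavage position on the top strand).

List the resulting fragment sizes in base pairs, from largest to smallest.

ClaI sites (ATCGAT) start at positions 11, 21, 200.
ClaI cuts after base 2 of each site, so after positions 12, 22, 201.
Circular molecule, 3 cuts → 3 fragments:
  13–22 → 10 bp
  23–201 → 179 bp
  202–214 then 1–12 → 13 + 12 = 25 bp
Sorted largest to smallest: 179, 25, 10 bp.

179, 25, 10 bp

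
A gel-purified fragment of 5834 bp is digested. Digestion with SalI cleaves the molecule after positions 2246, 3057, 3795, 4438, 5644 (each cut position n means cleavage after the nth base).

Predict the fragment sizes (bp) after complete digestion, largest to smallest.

Linear molecule, 5 cuts → 6 fragments:
  2246 − 0 = 2246 bp
  3057 − 2246 = 811 bp
  3795 − 3057 = 738 bp
  4438 − 3795 = 643 bp
  5644 − 4438 = 1206 bp
  5834 − 5644 = 190 bp
Sorted largest to smallest: 2246, 1206, 811, 738, 643, 190 bp.

2246, 1206, 811, 738, 643, 190 bp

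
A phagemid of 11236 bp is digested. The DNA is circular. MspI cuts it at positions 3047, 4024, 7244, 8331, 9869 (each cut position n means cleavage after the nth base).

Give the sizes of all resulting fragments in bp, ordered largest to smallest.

Circular molecule, 5 cuts → 5 fragments:
  4024 − 3047 = 977 bp
  7244 − 4024 = 3220 bp
  8331 − 7244 = 1087 bp
  9869 − 8331 = 1538 bp
  wrap: 11236 − 9869 + 3047 = 4414 bp
Sorted largest to smallest: 4414, 3220, 1538, 1087, 977 bp.

4414, 3220, 1538, 1087, 977 bp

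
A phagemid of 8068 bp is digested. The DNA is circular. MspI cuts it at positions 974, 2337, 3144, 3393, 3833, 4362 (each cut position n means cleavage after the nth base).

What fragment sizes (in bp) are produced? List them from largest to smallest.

Circular molecule, 6 cuts → 6 fragments:
  2337 − 974 = 1363 bp
  3144 − 2337 = 807 bp
  3393 − 3144 = 249 bp
  3833 − 3393 = 440 bp
  4362 − 3833 = 529 bp
  wrap: 8068 − 4362 + 974 = 4680 bp
Sorted largest to smallest: 4680, 1363, 807, 529, 440, 249 bp.

4680, 1363, 807, 529, 440, 249 bp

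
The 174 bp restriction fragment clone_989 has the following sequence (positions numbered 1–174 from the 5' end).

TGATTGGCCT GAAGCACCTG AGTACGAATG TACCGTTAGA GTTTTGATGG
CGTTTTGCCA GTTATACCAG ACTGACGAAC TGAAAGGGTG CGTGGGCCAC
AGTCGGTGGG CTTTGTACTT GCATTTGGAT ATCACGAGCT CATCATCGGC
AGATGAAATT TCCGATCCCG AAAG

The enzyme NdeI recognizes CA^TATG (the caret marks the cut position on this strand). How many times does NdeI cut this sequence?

No occurrence of CATATG is present in the sequence.
NdeI does not cut: 0 sites.

0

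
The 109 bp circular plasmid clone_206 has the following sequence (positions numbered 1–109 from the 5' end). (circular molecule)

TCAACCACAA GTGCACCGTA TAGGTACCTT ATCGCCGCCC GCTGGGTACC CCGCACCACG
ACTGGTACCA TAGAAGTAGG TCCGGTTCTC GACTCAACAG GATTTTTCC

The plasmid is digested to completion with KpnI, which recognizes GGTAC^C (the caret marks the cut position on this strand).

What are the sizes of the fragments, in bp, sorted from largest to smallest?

KpnI sites (GGTACC) start at positions 23, 45, 64.
KpnI cuts after base 5 of each site (before the last base), so after positions 27, 49, 68.
Circular molecule, 3 cuts → 3 fragments:
  28–49 → 22 bp
  50–68 → 19 bp
  69–109 then 1–27 → 41 + 27 = 68 bp
Sorted largest to smallest: 68, 22, 19 bp.

68, 22, 19 bp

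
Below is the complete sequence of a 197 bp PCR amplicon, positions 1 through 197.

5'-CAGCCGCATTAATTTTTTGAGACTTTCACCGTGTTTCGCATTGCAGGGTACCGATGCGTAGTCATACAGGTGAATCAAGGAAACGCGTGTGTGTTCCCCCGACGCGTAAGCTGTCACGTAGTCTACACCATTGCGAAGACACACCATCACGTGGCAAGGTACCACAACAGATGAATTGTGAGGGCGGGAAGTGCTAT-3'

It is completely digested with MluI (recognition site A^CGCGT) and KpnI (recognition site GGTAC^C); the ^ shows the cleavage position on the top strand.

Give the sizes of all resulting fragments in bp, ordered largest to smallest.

60, 51, 35, 32, 19 bp

MluI sites (ACGCGT) start at positions 83, 102.
MluI cuts after the first base of each site, so after positions 83, 102.
KpnI sites (GGTACC) start at positions 47, 158.
KpnI cuts after base 5 of each site (before the last base), so after positions 51, 162.
Combined cut positions: 51, 83, 102, 162.
Linear molecule, 4 cuts → 5 fragments:
  1–51 → 51 bp
  52–83 → 32 bp
  84–102 → 19 bp
  103–162 → 60 bp
  163–197 → 35 bp
Sorted largest to smallest: 60, 51, 35, 32, 19 bp.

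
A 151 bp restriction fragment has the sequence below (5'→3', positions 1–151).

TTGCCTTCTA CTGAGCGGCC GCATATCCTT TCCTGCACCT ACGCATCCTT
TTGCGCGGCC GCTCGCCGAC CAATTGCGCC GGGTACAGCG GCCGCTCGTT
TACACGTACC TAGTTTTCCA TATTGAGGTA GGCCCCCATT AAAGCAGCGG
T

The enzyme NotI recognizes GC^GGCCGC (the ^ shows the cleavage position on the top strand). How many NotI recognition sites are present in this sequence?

3

GCGGCCGC occurs starting at positions 15, 55, 88.
NotI cuts at 3 sites.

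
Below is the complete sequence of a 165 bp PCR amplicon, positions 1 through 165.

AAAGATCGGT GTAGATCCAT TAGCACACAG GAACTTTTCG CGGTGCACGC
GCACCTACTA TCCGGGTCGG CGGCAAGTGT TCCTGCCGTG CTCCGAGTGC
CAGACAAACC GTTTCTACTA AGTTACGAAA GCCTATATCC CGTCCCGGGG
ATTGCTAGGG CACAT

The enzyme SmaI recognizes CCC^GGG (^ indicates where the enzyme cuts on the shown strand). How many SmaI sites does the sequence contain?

1

CCCGGG occurs starting at position 144.
SmaI cuts at 1 site.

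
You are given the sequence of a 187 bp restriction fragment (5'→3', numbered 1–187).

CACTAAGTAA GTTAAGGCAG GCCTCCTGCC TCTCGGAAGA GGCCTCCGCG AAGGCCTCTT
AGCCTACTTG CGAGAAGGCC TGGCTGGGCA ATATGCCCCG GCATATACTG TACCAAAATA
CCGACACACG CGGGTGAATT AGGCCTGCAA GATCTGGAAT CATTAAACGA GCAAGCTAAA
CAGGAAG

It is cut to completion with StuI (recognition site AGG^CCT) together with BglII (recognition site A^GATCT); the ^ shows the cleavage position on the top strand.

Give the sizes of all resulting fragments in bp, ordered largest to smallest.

StuI sites (AGGCCT) start at positions 19, 40, 52, 76, 141.
StuI cuts after base 3 of each site, so after positions 21, 42, 54, 78, 143.
The BglII site (AGATCT) starts at position 150.
BglII cuts after the first base of each site, so after position 150.
Combined cut positions: 21, 42, 54, 78, 143, 150.
Linear molecule, 6 cuts → 7 fragments:
  1–21 → 21 bp
  22–42 → 21 bp
  43–54 → 12 bp
  55–78 → 24 bp
  79–143 → 65 bp
  144–150 → 7 bp
  151–187 → 37 bp
Sorted largest to smallest: 65, 37, 24, 21, 21, 12, 7 bp.

65, 37, 24, 21, 21, 12, 7 bp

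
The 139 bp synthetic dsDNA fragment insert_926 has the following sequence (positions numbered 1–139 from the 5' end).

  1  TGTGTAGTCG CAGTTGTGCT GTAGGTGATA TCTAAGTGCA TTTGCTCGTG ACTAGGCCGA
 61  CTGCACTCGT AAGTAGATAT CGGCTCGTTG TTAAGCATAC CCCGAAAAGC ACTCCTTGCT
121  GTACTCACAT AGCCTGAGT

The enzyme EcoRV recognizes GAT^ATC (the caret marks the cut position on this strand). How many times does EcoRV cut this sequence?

GATATC occurs starting at positions 27, 76.
EcoRV cuts at 2 sites.

2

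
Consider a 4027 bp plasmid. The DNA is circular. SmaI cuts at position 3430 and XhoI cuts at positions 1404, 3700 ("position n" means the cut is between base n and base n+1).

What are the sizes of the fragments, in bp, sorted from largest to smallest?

Combined cut positions (sorted): 1404, 3430, 3700.
Circular molecule, 3 cuts → 3 fragments:
  3430 − 1404 = 2026 bp
  3700 − 3430 = 270 bp
  wrap: 4027 − 3700 + 1404 = 1731 bp
Sorted largest to smallest: 2026, 1731, 270 bp.

2026, 1731, 270 bp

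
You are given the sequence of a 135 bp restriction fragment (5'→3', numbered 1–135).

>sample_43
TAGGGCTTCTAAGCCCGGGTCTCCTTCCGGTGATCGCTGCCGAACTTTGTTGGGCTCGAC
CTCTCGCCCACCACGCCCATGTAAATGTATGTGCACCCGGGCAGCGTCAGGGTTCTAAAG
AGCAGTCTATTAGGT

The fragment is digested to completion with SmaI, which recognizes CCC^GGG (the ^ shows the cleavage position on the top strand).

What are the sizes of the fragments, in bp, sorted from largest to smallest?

SmaI sites (CCCGGG) start at positions 14, 96.
SmaI cuts after base 3 of each site, so after positions 16, 98.
Linear molecule, 2 cuts → 3 fragments:
  1–16 → 16 bp
  17–98 → 82 bp
  99–135 → 37 bp
Sorted largest to smallest: 82, 37, 16 bp.

82, 37, 16 bp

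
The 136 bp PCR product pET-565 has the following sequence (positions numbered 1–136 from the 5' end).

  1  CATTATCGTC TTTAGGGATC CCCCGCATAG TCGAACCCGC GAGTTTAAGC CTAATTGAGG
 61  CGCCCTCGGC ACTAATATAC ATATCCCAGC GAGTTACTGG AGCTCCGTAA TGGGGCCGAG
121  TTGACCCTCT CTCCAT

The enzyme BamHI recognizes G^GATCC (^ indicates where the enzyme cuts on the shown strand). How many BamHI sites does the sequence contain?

GGATCC occurs starting at position 16.
BamHI cuts at 1 site.

1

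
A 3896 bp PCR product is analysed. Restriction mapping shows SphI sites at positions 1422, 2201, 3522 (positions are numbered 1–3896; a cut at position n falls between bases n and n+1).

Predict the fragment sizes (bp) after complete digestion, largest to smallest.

Linear molecule, 3 cuts → 4 fragments:
  1422 − 0 = 1422 bp
  2201 − 1422 = 779 bp
  3522 − 2201 = 1321 bp
  3896 − 3522 = 374 bp
Sorted largest to smallest: 1422, 1321, 779, 374 bp.

1422, 1321, 779, 374 bp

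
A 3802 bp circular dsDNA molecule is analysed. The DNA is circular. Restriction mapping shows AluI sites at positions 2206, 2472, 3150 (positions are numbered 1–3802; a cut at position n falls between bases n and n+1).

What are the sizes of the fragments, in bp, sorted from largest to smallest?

Circular molecule, 3 cuts → 3 fragments:
  2472 − 2206 = 266 bp
  3150 − 2472 = 678 bp
  wrap: 3802 − 3150 + 2206 = 2858 bp
Sorted largest to smallest: 2858, 678, 266 bp.

2858, 678, 266 bp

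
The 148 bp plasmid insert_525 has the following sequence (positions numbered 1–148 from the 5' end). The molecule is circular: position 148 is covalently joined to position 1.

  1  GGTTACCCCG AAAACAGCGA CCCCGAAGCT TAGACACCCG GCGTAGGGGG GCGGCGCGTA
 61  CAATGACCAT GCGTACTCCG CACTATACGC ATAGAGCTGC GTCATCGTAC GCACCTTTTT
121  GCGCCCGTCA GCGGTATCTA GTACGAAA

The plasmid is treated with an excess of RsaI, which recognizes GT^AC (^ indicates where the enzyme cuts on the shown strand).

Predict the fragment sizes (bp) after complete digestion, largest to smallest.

RsaI sites (GTAC) start at positions 58, 73, 107, 141.
RsaI cuts after base 2 of each site, so after positions 59, 74, 108, 142.
Circular molecule, 4 cuts → 4 fragments:
  60–74 → 15 bp
  75–108 → 34 bp
  109–142 → 34 bp
  143–148 then 1–59 → 6 + 59 = 65 bp
Sorted largest to smallest: 65, 34, 34, 15 bp.

65, 34, 34, 15 bp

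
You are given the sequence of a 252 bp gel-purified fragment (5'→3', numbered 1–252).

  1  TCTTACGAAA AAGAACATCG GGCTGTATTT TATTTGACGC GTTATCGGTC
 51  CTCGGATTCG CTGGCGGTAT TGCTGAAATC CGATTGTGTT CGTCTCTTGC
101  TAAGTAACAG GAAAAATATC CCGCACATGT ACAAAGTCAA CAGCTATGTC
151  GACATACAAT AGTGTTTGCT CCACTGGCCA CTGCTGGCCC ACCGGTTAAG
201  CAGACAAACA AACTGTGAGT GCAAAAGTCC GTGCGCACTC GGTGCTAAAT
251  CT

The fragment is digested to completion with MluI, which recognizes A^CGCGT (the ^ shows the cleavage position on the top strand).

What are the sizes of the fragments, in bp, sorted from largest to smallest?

215, 37 bp

The MluI site (ACGCGT) starts at position 37.
MluI cuts after the first base of each site, so after position 37.
Linear molecule, 1 cut → 2 fragments:
  1–37 → 37 bp
  38–252 → 215 bp
Sorted largest to smallest: 215, 37 bp.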